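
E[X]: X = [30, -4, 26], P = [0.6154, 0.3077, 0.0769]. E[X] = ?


E[X] = 30*0.6154 - 4*0.3077 + 26*0.0769
= 18.4620 - 1.2308 + 1.9994
= 19.2306

E[X] = 19.2306


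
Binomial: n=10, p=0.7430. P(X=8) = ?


C(10,8) = 45
p^8 = 0.092877
(1-p)^2 = 0.066049
P = 45 * 0.092877 * 0.066049 = 0.2761

P(X=8) = 0.2761


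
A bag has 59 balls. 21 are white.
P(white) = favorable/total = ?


P = 21/59 = 0.3559

P = 0.3559


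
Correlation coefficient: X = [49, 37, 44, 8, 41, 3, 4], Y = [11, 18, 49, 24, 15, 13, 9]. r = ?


Mean X = 26.5714, Mean Y = 19.8571
SD X = 19.025225, SD Y = 12.743946
Cov = 78.510204
r = 78.510204/(19.025225*12.743946) = 0.3238

r = 0.3238


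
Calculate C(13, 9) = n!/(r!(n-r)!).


C(13,9) = 13!/(9! × 4!)
= 6227020800/(362880 × 24)
= 715

C(13,9) = 715


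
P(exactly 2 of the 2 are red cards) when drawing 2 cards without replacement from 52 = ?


Hypergeometric: P(X=2) = C(26,2)·C(26,0) / C(52,2)
= 325 × 1 / 1326
= 325/1326 = 0.2451

P = 0.2451


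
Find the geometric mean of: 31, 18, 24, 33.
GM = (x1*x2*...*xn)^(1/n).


Product = 31 × 18 × 24 × 33 = 441936
GM = 441936^(1/4) = 25.7834

GM = 25.7834


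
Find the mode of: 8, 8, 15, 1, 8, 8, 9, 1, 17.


Frequencies: 1:2, 8:4, 9:1, 15:1, 17:1
Max frequency = 4
Mode = 8

Mode = 8


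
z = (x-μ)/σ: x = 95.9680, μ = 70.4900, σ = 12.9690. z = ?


z = (95.9680 - 70.4900)/12.9690
= 25.4780/12.9690
= 1.9645

z = 1.9645


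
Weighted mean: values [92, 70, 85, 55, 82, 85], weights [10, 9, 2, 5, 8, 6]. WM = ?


Numerator = 92*10 + 70*9 + 85*2 + 55*5 + 82*8 + 85*6 = 3161
Denominator = 10 + 9 + 2 + 5 + 8 + 6 = 40
WM = 3161/40 = 79.0250

WM = 79.0250


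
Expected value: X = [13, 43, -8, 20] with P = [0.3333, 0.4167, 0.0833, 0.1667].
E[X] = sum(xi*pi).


E[X] = 13*0.3333 + 43*0.4167 - 8*0.0833 + 20*0.1667
= 4.3329 + 17.9181 - 0.6664 + 3.3340
= 24.9186

E[X] = 24.9186


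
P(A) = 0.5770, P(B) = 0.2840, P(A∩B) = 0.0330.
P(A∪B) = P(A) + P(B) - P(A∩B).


P(A∪B) = 0.5770 + 0.2840 - 0.0330
= 0.8610 - 0.0330
= 0.8280

P(A∪B) = 0.8280


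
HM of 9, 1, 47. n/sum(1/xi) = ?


Sum of reciprocals = 1/9 + 1/1 + 1/47 = 1.132388
HM = 3/1.132388 = 2.6493

HM = 2.6493


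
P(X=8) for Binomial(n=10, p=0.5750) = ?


C(10,8) = 45
p^8 = 0.011949
(1-p)^2 = 0.180625
P = 45 * 0.011949 * 0.180625 = 0.0971

P(X=8) = 0.0971


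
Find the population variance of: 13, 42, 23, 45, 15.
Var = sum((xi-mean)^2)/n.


Mean = 27.6000
Squared deviations: 213.1600, 207.3600, 21.1600, 302.7600, 158.7600
Sum = 903.2000
Variance = 903.2000/5 = 180.6400

Variance = 180.6400


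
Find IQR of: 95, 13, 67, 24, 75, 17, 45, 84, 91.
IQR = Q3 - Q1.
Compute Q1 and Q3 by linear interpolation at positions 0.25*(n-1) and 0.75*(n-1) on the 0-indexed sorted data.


Sorted: 13, 17, 24, 45, 67, 75, 84, 91, 95
Q1 (25th %ile) = 24.0000
Q3 (75th %ile) = 84.0000
IQR = 84.0000 - 24.0000 = 60.0000

IQR = 60.0000


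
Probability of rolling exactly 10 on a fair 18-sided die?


Favorable outcomes (roll = 10): 1
Total outcomes = 18
P = 1/18 = 0.0556

P = 0.0556


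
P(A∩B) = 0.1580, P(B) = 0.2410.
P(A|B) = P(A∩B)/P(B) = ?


P(A|B) = 0.1580/0.2410 = 0.6556

P(A|B) = 0.6556


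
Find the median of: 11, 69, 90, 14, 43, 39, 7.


Sorted: 7, 11, 14, 39, 43, 69, 90
n = 7 (odd)
Middle value = 39

Median = 39


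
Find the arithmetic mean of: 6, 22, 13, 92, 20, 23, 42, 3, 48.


Sum = 6 + 22 + 13 + 92 + 20 + 23 + 42 + 3 + 48 = 269
n = 9
Mean = 269/9 = 29.8889

Mean = 29.8889


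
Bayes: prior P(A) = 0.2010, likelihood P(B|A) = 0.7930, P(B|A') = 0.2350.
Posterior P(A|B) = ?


P(B) = P(B|A)*P(A) + P(B|A')*P(A')
= 0.7930*0.2010 + 0.2350*0.7990
= 0.159393 + 0.187765 = 0.347158
P(A|B) = 0.159393/0.347158 = 0.4591

P(A|B) = 0.4591


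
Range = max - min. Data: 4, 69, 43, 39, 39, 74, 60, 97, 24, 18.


Max = 97, Min = 4
Range = 97 - 4 = 93

Range = 93


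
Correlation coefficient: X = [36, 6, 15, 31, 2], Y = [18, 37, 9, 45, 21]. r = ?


Mean X = 18.0000, Mean Y = 26.0000
SD X = 13.431307, SD Y = 13.114877
Cov = 20.400000
r = 20.400000/(13.431307*13.114877) = 0.1158

r = 0.1158


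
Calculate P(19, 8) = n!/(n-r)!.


P(19,8) = 19!/11!
= 121645100408832000/39916800
= 3047466240

P(19,8) = 3047466240


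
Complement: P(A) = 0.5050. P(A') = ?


P(not A) = 1 - 0.5050 = 0.4950

P(not A) = 0.4950


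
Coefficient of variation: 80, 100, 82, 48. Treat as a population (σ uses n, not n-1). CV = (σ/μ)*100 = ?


Mean = 77.5000
SD = 18.7283
CV = (18.7283/77.5000)*100 = 24.1656%

CV = 24.1656%


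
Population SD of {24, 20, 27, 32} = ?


Mean = 25.7500
Variance = 19.1875
SD = sqrt(19.1875) = 4.3804

SD = 4.3804


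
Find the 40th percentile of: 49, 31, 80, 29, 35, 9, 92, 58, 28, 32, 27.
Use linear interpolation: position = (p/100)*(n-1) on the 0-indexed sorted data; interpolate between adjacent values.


Sorted: 9, 27, 28, 29, 31, 32, 35, 49, 58, 80, 92
n = 11
Index = 40/100 * 10 = 4.0000
Lower = data[4] = 31, Upper = data[5] = 32
P40 = 31 + 0*(1) = 31.0000

P40 = 31.0000


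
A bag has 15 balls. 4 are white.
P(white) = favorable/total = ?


P = 4/15 = 0.2667

P = 0.2667


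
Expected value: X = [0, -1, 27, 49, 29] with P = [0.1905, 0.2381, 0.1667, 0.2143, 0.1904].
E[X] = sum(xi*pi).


E[X] = 0*0.1905 - 1*0.2381 + 27*0.1667 + 49*0.2143 + 29*0.1904
= 0 - 0.2381 + 4.5009 + 10.5007 + 5.5216
= 20.2851

E[X] = 20.2851


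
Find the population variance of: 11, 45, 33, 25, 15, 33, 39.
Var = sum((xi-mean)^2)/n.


Mean = 28.7143
Squared deviations: 313.7959, 265.2245, 18.3673, 13.7959, 188.0816, 18.3673, 105.7959
Sum = 923.4286
Variance = 923.4286/7 = 131.9184

Variance = 131.9184


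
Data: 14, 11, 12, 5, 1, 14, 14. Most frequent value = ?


Frequencies: 1:1, 5:1, 11:1, 12:1, 14:3
Max frequency = 3
Mode = 14

Mode = 14


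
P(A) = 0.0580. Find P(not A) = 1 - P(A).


P(not A) = 1 - 0.0580 = 0.9420

P(not A) = 0.9420


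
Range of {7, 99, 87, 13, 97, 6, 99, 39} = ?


Max = 99, Min = 6
Range = 99 - 6 = 93

Range = 93


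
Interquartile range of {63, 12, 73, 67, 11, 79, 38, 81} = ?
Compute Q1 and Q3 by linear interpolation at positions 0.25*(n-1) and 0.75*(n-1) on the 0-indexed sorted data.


Sorted: 11, 12, 38, 63, 67, 73, 79, 81
Q1 (25th %ile) = 31.5000
Q3 (75th %ile) = 74.5000
IQR = 74.5000 - 31.5000 = 43.0000

IQR = 43.0000


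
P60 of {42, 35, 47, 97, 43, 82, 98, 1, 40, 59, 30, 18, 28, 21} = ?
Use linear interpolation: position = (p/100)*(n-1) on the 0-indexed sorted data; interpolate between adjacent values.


Sorted: 1, 18, 21, 28, 30, 35, 40, 42, 43, 47, 59, 82, 97, 98
n = 14
Index = 60/100 * 13 = 7.8000
Lower = data[7] = 42, Upper = data[8] = 43
P60 = 42 + 0.8000*(1) = 42.8000

P60 = 42.8000


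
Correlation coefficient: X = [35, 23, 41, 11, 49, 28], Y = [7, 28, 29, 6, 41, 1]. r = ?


Mean X = 31.1667, Mean Y = 18.6667
SD X = 12.334459, SD Y = 14.727148
Cov = 115.055556
r = 115.055556/(12.334459*14.727148) = 0.6334

r = 0.6334


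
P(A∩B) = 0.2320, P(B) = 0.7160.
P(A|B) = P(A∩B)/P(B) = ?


P(A|B) = 0.2320/0.7160 = 0.3240

P(A|B) = 0.3240


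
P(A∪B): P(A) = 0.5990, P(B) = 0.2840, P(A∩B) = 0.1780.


P(A∪B) = 0.5990 + 0.2840 - 0.1780
= 0.8830 - 0.1780
= 0.7050

P(A∪B) = 0.7050


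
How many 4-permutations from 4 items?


P(4,4) = 4!/0!
= 24/1
= 24

P(4,4) = 24


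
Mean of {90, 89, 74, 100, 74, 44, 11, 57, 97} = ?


Sum = 90 + 89 + 74 + 100 + 74 + 44 + 11 + 57 + 97 = 636
n = 9
Mean = 636/9 = 70.6667

Mean = 70.6667


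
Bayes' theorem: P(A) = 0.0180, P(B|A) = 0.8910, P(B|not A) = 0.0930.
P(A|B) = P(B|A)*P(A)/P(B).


P(B) = P(B|A)*P(A) + P(B|A')*P(A')
= 0.8910*0.0180 + 0.0930*0.9820
= 0.016038 + 0.091326 = 0.107364
P(A|B) = 0.016038/0.107364 = 0.1494

P(A|B) = 0.1494


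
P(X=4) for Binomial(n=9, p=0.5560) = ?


C(9,4) = 126
p^4 = 0.095565
(1-p)^5 = 0.017255
P = 126 * 0.095565 * 0.017255 = 0.2078

P(X=4) = 0.2078


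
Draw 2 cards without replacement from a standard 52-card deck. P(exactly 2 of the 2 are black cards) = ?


Hypergeometric: P(X=2) = C(26,2)·C(26,0) / C(52,2)
= 325 × 1 / 1326
= 325/1326 = 0.2451

P = 0.2451


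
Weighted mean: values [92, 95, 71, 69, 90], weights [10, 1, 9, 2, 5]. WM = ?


Numerator = 92*10 + 95*1 + 71*9 + 69*2 + 90*5 = 2242
Denominator = 10 + 1 + 9 + 2 + 5 = 27
WM = 2242/27 = 83.0370

WM = 83.0370


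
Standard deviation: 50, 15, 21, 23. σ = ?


Mean = 27.2500
Variance = 181.1875
SD = sqrt(181.1875) = 13.4606

SD = 13.4606


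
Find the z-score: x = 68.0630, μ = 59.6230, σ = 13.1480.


z = (68.0630 - 59.6230)/13.1480
= 8.4400/13.1480
= 0.6419

z = 0.6419


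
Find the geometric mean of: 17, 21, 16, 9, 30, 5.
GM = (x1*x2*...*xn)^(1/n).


Product = 17 × 21 × 16 × 9 × 30 × 5 = 7711200
GM = 7711200^(1/6) = 14.0557

GM = 14.0557


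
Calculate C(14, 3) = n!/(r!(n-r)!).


C(14,3) = 14!/(3! × 11!)
= 87178291200/(6 × 39916800)
= 364

C(14,3) = 364


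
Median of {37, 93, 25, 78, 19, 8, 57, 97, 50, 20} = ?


Sorted: 8, 19, 20, 25, 37, 50, 57, 78, 93, 97
n = 10 (even)
Middle values: 37 and 50
Median = (37+50)/2 = 43.5000

Median = 43.5000


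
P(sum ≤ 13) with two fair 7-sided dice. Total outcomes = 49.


Total outcomes = 7×7 = 49
Favorable (sum ≤ 13): 48
P = 48/49 = 0.9796

P = 0.9796


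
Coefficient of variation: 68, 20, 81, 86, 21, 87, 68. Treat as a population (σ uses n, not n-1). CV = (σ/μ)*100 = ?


Mean = 61.5714
SD = 26.9330
CV = (26.9330/61.5714)*100 = 43.7427%

CV = 43.7427%


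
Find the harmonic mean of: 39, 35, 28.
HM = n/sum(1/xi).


Sum of reciprocals = 1/39 + 1/35 + 1/28 = 0.089927
HM = 3/0.089927 = 33.3605

HM = 33.3605


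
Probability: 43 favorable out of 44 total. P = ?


P = 43/44 = 0.9773

P = 0.9773


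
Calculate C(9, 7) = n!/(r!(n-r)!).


C(9,7) = 9!/(7! × 2!)
= 362880/(5040 × 2)
= 36

C(9,7) = 36


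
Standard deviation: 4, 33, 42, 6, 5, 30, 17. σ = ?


Mean = 19.5714
Variance = 205.3878
SD = sqrt(205.3878) = 14.3314

SD = 14.3314


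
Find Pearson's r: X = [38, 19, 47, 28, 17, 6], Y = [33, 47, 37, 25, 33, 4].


Mean X = 25.8333, Mean Y = 29.8333
SD X = 13.655483, SD Y = 13.271733
Cov = 91.138889
r = 91.138889/(13.655483*13.271733) = 0.5029

r = 0.5029


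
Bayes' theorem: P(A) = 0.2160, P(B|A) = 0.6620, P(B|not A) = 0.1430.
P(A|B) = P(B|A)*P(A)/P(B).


P(B) = P(B|A)*P(A) + P(B|A')*P(A')
= 0.6620*0.2160 + 0.1430*0.7840
= 0.142992 + 0.112112 = 0.255104
P(A|B) = 0.142992/0.255104 = 0.5605

P(A|B) = 0.5605


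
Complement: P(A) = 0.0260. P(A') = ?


P(not A) = 1 - 0.0260 = 0.9740

P(not A) = 0.9740


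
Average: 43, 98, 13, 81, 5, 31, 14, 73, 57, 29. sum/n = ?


Sum = 43 + 98 + 13 + 81 + 5 + 31 + 14 + 73 + 57 + 29 = 444
n = 10
Mean = 444/10 = 44.4000

Mean = 44.4000


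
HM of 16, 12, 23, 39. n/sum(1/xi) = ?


Sum of reciprocals = 1/16 + 1/12 + 1/23 + 1/39 = 0.214953
HM = 4/0.214953 = 18.6088

HM = 18.6088


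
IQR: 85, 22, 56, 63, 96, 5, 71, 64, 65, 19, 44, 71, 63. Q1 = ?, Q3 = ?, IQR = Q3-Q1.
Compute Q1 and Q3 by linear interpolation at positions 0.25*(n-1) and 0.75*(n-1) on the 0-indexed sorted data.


Sorted: 5, 19, 22, 44, 56, 63, 63, 64, 65, 71, 71, 85, 96
Q1 (25th %ile) = 44.0000
Q3 (75th %ile) = 71.0000
IQR = 71.0000 - 44.0000 = 27.0000

IQR = 27.0000


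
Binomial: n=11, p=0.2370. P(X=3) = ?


C(11,3) = 165
p^3 = 0.013312
(1-p)^8 = 0.114867
P = 165 * 0.013312 * 0.114867 = 0.2523

P(X=3) = 0.2523


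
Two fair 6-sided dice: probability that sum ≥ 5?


Total outcomes = 6×6 = 36
Favorable (sum ≥ 5): 30
P = 30/36 = 0.8333

P = 0.8333


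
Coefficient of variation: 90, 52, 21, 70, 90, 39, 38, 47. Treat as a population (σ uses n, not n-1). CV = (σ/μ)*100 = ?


Mean = 55.8750
SD = 23.5661
CV = (23.5661/55.8750)*100 = 42.1764%

CV = 42.1764%


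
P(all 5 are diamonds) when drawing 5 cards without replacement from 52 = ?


P(all diamonds) = (13/52) × (12/51) × (11/50) × (10/49) × (9/48)
= 0.0005

P = 0.0005


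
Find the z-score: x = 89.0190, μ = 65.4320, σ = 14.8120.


z = (89.0190 - 65.4320)/14.8120
= 23.5870/14.8120
= 1.5924

z = 1.5924


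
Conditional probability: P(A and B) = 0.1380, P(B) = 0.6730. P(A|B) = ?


P(A|B) = 0.1380/0.6730 = 0.2051

P(A|B) = 0.2051


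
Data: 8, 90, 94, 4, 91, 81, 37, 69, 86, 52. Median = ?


Sorted: 4, 8, 37, 52, 69, 81, 86, 90, 91, 94
n = 10 (even)
Middle values: 69 and 81
Median = (69+81)/2 = 75.0000

Median = 75.0000


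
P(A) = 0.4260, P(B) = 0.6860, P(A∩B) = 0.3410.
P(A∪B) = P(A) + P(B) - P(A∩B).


P(A∪B) = 0.4260 + 0.6860 - 0.3410
= 1.1120 - 0.3410
= 0.7710

P(A∪B) = 0.7710


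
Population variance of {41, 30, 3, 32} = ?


Mean = 26.5000
Squared deviations: 210.2500, 12.2500, 552.2500, 30.2500
Sum = 805.0000
Variance = 805.0000/4 = 201.2500

Variance = 201.2500


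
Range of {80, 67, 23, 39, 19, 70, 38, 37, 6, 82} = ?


Max = 82, Min = 6
Range = 82 - 6 = 76

Range = 76


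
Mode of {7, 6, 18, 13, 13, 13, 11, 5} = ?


Frequencies: 5:1, 6:1, 7:1, 11:1, 13:3, 18:1
Max frequency = 3
Mode = 13

Mode = 13


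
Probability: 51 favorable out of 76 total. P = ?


P = 51/76 = 0.6711

P = 0.6711


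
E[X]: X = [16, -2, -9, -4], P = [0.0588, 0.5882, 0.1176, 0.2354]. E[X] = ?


E[X] = 16*0.0588 - 2*0.5882 - 9*0.1176 - 4*0.2354
= 0.9408 - 1.1764 - 1.0584 - 0.9416
= -2.2356

E[X] = -2.2356


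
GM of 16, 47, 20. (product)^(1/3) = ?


Product = 16 × 47 × 20 = 15040
GM = 15040^(1/3) = 24.6840

GM = 24.6840


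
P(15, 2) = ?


P(15,2) = 15!/13!
= 1307674368000/6227020800
= 210

P(15,2) = 210


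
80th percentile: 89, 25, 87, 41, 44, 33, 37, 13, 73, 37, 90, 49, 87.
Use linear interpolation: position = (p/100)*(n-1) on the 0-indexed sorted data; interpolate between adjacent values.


Sorted: 13, 25, 33, 37, 37, 41, 44, 49, 73, 87, 87, 89, 90
n = 13
Index = 80/100 * 12 = 9.6000
Lower = data[9] = 87, Upper = data[10] = 87
P80 = 87 + 0.6000*(0) = 87.0000

P80 = 87.0000


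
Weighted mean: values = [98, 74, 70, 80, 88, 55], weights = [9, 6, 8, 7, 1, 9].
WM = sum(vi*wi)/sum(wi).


Numerator = 98*9 + 74*6 + 70*8 + 80*7 + 88*1 + 55*9 = 3029
Denominator = 9 + 6 + 8 + 7 + 1 + 9 = 40
WM = 3029/40 = 75.7250

WM = 75.7250


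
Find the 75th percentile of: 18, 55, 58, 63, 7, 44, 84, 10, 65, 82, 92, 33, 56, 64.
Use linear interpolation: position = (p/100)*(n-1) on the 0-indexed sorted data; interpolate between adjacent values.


Sorted: 7, 10, 18, 33, 44, 55, 56, 58, 63, 64, 65, 82, 84, 92
n = 14
Index = 75/100 * 13 = 9.7500
Lower = data[9] = 64, Upper = data[10] = 65
P75 = 64 + 0.7500*(1) = 64.7500

P75 = 64.7500


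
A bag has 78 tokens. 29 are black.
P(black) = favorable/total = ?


P = 29/78 = 0.3718

P = 0.3718


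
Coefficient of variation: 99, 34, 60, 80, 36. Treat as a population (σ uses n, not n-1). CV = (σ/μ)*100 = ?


Mean = 61.8000
SD = 25.1269
CV = (25.1269/61.8000)*100 = 40.6584%

CV = 40.6584%


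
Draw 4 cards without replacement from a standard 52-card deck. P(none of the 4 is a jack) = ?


P(no jacks) = (48/52) × (47/51) × (46/50) × (45/49)
= 0.7187

P = 0.7187


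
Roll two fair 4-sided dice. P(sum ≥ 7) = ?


Total outcomes = 4×4 = 16
Favorable (sum ≥ 7): 3
P = 3/16 = 0.1875

P = 0.1875


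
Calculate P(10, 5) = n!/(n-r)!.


P(10,5) = 10!/5!
= 3628800/120
= 30240

P(10,5) = 30240


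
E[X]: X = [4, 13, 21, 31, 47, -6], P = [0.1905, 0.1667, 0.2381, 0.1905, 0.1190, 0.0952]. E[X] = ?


E[X] = 4*0.1905 + 13*0.1667 + 21*0.2381 + 31*0.1905 + 47*0.1190 - 6*0.0952
= 0.7620 + 2.1671 + 5.0001 + 5.9055 + 5.5930 - 0.5712
= 18.8565

E[X] = 18.8565


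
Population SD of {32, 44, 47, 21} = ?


Mean = 36.0000
Variance = 106.5000
SD = sqrt(106.5000) = 10.3199

SD = 10.3199


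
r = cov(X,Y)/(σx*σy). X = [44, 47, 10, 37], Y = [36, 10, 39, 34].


Mean X = 34.5000, Mean Y = 29.7500
SD X = 14.603082, SD Y = 11.540689
Cov = -100.875000
r = -100.875000/(14.603082*11.540689) = -0.5986

r = -0.5986


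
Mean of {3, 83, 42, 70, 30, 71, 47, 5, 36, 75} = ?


Sum = 3 + 83 + 42 + 70 + 30 + 71 + 47 + 5 + 36 + 75 = 462
n = 10
Mean = 462/10 = 46.2000

Mean = 46.2000


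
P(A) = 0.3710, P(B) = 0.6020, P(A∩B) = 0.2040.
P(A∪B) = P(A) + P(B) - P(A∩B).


P(A∪B) = 0.3710 + 0.6020 - 0.2040
= 0.9730 - 0.2040
= 0.7690

P(A∪B) = 0.7690


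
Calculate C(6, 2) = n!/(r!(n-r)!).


C(6,2) = 6!/(2! × 4!)
= 720/(2 × 24)
= 15

C(6,2) = 15


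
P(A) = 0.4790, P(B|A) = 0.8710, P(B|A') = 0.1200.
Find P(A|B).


P(B) = P(B|A)*P(A) + P(B|A')*P(A')
= 0.8710*0.4790 + 0.1200*0.5210
= 0.417209 + 0.062520 = 0.479729
P(A|B) = 0.417209/0.479729 = 0.8697

P(A|B) = 0.8697


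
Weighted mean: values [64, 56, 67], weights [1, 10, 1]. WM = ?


Numerator = 64*1 + 56*10 + 67*1 = 691
Denominator = 1 + 10 + 1 = 12
WM = 691/12 = 57.5833

WM = 57.5833


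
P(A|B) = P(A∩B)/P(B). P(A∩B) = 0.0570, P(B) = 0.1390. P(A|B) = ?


P(A|B) = 0.0570/0.1390 = 0.4101

P(A|B) = 0.4101


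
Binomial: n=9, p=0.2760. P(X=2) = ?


C(9,2) = 36
p^2 = 0.076176
(1-p)^7 = 0.104273
P = 36 * 0.076176 * 0.104273 = 0.2860

P(X=2) = 0.2860


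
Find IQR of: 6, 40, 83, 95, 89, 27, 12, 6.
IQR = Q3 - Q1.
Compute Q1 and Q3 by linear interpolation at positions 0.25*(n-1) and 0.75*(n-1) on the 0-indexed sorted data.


Sorted: 6, 6, 12, 27, 40, 83, 89, 95
Q1 (25th %ile) = 10.5000
Q3 (75th %ile) = 84.5000
IQR = 84.5000 - 10.5000 = 74.0000

IQR = 74.0000


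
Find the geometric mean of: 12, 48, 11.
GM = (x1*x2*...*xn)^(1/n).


Product = 12 × 48 × 11 = 6336
GM = 6336^(1/3) = 18.5043

GM = 18.5043


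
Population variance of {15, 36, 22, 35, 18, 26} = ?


Mean = 25.3333
Squared deviations: 106.7778, 113.7778, 11.1111, 93.4444, 53.7778, 0.4444
Sum = 379.3333
Variance = 379.3333/6 = 63.2222

Variance = 63.2222


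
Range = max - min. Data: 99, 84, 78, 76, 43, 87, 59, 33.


Max = 99, Min = 33
Range = 99 - 33 = 66

Range = 66


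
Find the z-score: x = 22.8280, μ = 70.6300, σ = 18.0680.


z = (22.8280 - 70.6300)/18.0680
= -47.8020/18.0680
= -2.6457

z = -2.6457


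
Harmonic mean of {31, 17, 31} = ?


Sum of reciprocals = 1/31 + 1/17 + 1/31 = 0.123340
HM = 3/0.123340 = 24.3231

HM = 24.3231


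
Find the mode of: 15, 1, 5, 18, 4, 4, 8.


Frequencies: 1:1, 4:2, 5:1, 8:1, 15:1, 18:1
Max frequency = 2
Mode = 4

Mode = 4


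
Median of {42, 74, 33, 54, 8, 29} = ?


Sorted: 8, 29, 33, 42, 54, 74
n = 6 (even)
Middle values: 33 and 42
Median = (33+42)/2 = 37.5000

Median = 37.5000


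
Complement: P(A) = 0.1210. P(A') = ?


P(not A) = 1 - 0.1210 = 0.8790

P(not A) = 0.8790


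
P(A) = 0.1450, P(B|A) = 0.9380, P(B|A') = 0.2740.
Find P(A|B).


P(B) = P(B|A)*P(A) + P(B|A')*P(A')
= 0.9380*0.1450 + 0.2740*0.8550
= 0.136010 + 0.234270 = 0.370280
P(A|B) = 0.136010/0.370280 = 0.3673

P(A|B) = 0.3673


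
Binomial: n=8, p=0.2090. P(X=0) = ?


C(8,0) = 1
p^0 = 1.000000
(1-p)^8 = 0.153254
P = 1 * 1.000000 * 0.153254 = 0.1533

P(X=0) = 0.1533


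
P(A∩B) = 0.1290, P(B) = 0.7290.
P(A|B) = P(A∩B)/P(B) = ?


P(A|B) = 0.1290/0.7290 = 0.1770

P(A|B) = 0.1770


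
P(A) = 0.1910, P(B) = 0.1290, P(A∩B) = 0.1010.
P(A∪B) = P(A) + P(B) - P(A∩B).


P(A∪B) = 0.1910 + 0.1290 - 0.1010
= 0.3200 - 0.1010
= 0.2190

P(A∪B) = 0.2190


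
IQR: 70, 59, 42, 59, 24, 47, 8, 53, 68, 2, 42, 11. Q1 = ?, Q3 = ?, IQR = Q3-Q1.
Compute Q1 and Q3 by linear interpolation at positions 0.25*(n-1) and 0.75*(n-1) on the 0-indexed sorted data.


Sorted: 2, 8, 11, 24, 42, 42, 47, 53, 59, 59, 68, 70
Q1 (25th %ile) = 20.7500
Q3 (75th %ile) = 59.0000
IQR = 59.0000 - 20.7500 = 38.2500

IQR = 38.2500


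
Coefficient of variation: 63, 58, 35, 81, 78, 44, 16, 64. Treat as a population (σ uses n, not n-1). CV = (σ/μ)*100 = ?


Mean = 54.8750
SD = 20.6182
CV = (20.6182/54.8750)*100 = 37.5730%

CV = 37.5730%


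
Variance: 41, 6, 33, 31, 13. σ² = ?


Mean = 24.8000
Squared deviations: 262.4400, 353.4400, 67.2400, 38.4400, 139.2400
Sum = 860.8000
Variance = 860.8000/5 = 172.1600

Variance = 172.1600


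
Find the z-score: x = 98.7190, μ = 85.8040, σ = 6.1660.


z = (98.7190 - 85.8040)/6.1660
= 12.9150/6.1660
= 2.0946

z = 2.0946


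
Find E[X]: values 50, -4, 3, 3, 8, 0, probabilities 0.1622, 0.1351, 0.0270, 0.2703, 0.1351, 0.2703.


E[X] = 50*0.1622 - 4*0.1351 + 3*0.0270 + 3*0.2703 + 8*0.1351 + 0*0.2703
= 8.1100 - 0.5404 + 0.0810 + 0.8109 + 1.0808 + 0
= 9.5423

E[X] = 9.5423


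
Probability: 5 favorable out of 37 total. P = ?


P = 5/37 = 0.1351

P = 0.1351


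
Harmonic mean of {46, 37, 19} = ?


Sum of reciprocals = 1/46 + 1/37 + 1/19 = 0.101398
HM = 3/0.101398 = 29.5865

HM = 29.5865


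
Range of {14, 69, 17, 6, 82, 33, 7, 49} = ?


Max = 82, Min = 6
Range = 82 - 6 = 76

Range = 76


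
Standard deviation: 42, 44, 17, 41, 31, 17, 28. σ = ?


Mean = 31.4286
Variance = 112.8163
SD = sqrt(112.8163) = 10.6215

SD = 10.6215


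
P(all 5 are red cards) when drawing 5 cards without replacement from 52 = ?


P(all red cards) = (26/52) × (25/51) × (24/50) × (23/49) × (22/48)
= 0.0253

P = 0.0253


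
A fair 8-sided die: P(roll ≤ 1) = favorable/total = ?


Favorable outcomes (roll ≤ 1): 1
Total outcomes = 8
P = 1/8 = 0.1250

P = 0.1250


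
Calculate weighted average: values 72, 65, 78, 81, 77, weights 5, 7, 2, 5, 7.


Numerator = 72*5 + 65*7 + 78*2 + 81*5 + 77*7 = 1915
Denominator = 5 + 7 + 2 + 5 + 7 = 26
WM = 1915/26 = 73.6538

WM = 73.6538


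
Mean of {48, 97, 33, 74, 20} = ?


Sum = 48 + 97 + 33 + 74 + 20 = 272
n = 5
Mean = 272/5 = 54.4000

Mean = 54.4000


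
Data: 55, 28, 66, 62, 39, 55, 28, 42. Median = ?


Sorted: 28, 28, 39, 42, 55, 55, 62, 66
n = 8 (even)
Middle values: 42 and 55
Median = (42+55)/2 = 48.5000

Median = 48.5000


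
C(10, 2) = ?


C(10,2) = 10!/(2! × 8!)
= 3628800/(2 × 40320)
= 45

C(10,2) = 45


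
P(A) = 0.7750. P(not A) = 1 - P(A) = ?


P(not A) = 1 - 0.7750 = 0.2250

P(not A) = 0.2250


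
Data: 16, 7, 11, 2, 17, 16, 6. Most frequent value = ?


Frequencies: 2:1, 6:1, 7:1, 11:1, 16:2, 17:1
Max frequency = 2
Mode = 16

Mode = 16


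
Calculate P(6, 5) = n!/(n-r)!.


P(6,5) = 6!/1!
= 720/1
= 720

P(6,5) = 720


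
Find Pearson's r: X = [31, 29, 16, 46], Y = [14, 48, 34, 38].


Mean X = 30.5000, Mean Y = 33.5000
SD X = 10.641898, SD Y = 12.359207
Cov = 7.750000
r = 7.750000/(10.641898*12.359207) = 0.0589

r = 0.0589


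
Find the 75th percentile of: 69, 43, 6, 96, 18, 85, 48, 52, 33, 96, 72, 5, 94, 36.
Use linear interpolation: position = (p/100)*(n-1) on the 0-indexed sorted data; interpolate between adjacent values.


Sorted: 5, 6, 18, 33, 36, 43, 48, 52, 69, 72, 85, 94, 96, 96
n = 14
Index = 75/100 * 13 = 9.7500
Lower = data[9] = 72, Upper = data[10] = 85
P75 = 72 + 0.7500*(13) = 81.7500

P75 = 81.7500


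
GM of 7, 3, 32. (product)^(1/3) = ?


Product = 7 × 3 × 32 = 672
GM = 672^(1/3) = 8.7590

GM = 8.7590


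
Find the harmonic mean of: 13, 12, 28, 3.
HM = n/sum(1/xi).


Sum of reciprocals = 1/13 + 1/12 + 1/28 + 1/3 = 0.529304
HM = 4/0.529304 = 7.5571

HM = 7.5571


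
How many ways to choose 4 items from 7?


C(7,4) = 7!/(4! × 3!)
= 5040/(24 × 6)
= 35

C(7,4) = 35


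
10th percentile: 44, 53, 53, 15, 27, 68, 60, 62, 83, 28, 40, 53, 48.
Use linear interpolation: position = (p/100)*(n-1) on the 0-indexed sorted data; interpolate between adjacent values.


Sorted: 15, 27, 28, 40, 44, 48, 53, 53, 53, 60, 62, 68, 83
n = 13
Index = 10/100 * 12 = 1.2000
Lower = data[1] = 27, Upper = data[2] = 28
P10 = 27 + 0.2000*(1) = 27.2000

P10 = 27.2000


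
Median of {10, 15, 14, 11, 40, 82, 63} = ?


Sorted: 10, 11, 14, 15, 40, 63, 82
n = 7 (odd)
Middle value = 15

Median = 15


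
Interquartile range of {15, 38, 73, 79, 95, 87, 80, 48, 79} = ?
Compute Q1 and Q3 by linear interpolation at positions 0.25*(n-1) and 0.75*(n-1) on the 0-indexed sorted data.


Sorted: 15, 38, 48, 73, 79, 79, 80, 87, 95
Q1 (25th %ile) = 48.0000
Q3 (75th %ile) = 80.0000
IQR = 80.0000 - 48.0000 = 32.0000

IQR = 32.0000


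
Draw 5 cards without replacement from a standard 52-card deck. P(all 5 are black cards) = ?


P(all black cards) = (26/52) × (25/51) × (24/50) × (23/49) × (22/48)
= 0.0253

P = 0.0253


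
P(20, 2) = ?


P(20,2) = 20!/18!
= 2432902008176640000/6402373705728000
= 380

P(20,2) = 380


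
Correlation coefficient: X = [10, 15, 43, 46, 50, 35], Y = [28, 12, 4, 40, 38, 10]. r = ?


Mean X = 33.1667, Mean Y = 22.0000
SD X = 15.355962, SD Y = 14.047538
Cov = 57.333333
r = 57.333333/(15.355962*14.047538) = 0.2658

r = 0.2658


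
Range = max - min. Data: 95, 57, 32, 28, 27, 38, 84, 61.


Max = 95, Min = 27
Range = 95 - 27 = 68

Range = 68


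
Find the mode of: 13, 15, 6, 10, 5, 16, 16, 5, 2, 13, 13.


Frequencies: 2:1, 5:2, 6:1, 10:1, 13:3, 15:1, 16:2
Max frequency = 3
Mode = 13

Mode = 13


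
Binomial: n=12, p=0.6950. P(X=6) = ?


C(12,6) = 924
p^6 = 0.112696
(1-p)^6 = 0.000805
P = 924 * 0.112696 * 0.000805 = 0.0838

P(X=6) = 0.0838


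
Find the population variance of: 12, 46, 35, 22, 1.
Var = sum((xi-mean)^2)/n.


Mean = 23.2000
Squared deviations: 125.4400, 519.8400, 139.2400, 1.4400, 492.8400
Sum = 1278.8000
Variance = 1278.8000/5 = 255.7600

Variance = 255.7600


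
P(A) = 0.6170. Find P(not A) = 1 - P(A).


P(not A) = 1 - 0.6170 = 0.3830

P(not A) = 0.3830


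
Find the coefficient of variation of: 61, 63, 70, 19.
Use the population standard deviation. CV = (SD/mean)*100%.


Mean = 53.2500
SD = 20.0546
CV = (20.0546/53.2500)*100 = 37.6612%

CV = 37.6612%


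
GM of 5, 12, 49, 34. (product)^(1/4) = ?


Product = 5 × 12 × 49 × 34 = 99960
GM = 99960^(1/4) = 17.7810

GM = 17.7810


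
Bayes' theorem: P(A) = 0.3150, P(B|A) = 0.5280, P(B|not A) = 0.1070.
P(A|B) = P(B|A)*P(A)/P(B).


P(B) = P(B|A)*P(A) + P(B|A')*P(A')
= 0.5280*0.3150 + 0.1070*0.6850
= 0.166320 + 0.073295 = 0.239615
P(A|B) = 0.166320/0.239615 = 0.6941

P(A|B) = 0.6941


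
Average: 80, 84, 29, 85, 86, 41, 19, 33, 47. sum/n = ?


Sum = 80 + 84 + 29 + 85 + 86 + 41 + 19 + 33 + 47 = 504
n = 9
Mean = 504/9 = 56.0000

Mean = 56.0000


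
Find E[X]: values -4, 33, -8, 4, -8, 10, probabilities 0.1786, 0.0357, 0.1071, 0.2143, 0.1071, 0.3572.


E[X] = -4*0.1786 + 33*0.0357 - 8*0.1071 + 4*0.2143 - 8*0.1071 + 10*0.3572
= -0.7144 + 1.1781 - 0.8568 + 0.8572 - 0.8568 + 3.5720
= 3.1793

E[X] = 3.1793


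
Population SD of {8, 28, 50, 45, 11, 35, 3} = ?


Mean = 25.7143
Variance = 299.9184
SD = sqrt(299.9184) = 17.3182

SD = 17.3182


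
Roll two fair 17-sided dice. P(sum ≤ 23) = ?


Total outcomes = 17×17 = 289
Favorable (sum ≤ 23): 223
P = 223/289 = 0.7716

P = 0.7716


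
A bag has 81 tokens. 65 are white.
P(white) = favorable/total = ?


P = 65/81 = 0.8025

P = 0.8025


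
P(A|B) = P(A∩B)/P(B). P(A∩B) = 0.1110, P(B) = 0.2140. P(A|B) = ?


P(A|B) = 0.1110/0.2140 = 0.5187

P(A|B) = 0.5187


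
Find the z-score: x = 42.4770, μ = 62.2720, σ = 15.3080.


z = (42.4770 - 62.2720)/15.3080
= -19.7950/15.3080
= -1.2931

z = -1.2931


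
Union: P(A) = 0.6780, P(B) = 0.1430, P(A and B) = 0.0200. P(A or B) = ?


P(A∪B) = 0.6780 + 0.1430 - 0.0200
= 0.8210 - 0.0200
= 0.8010

P(A∪B) = 0.8010


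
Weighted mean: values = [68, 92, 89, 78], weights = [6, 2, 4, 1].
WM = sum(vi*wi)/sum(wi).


Numerator = 68*6 + 92*2 + 89*4 + 78*1 = 1026
Denominator = 6 + 2 + 4 + 1 = 13
WM = 1026/13 = 78.9231

WM = 78.9231


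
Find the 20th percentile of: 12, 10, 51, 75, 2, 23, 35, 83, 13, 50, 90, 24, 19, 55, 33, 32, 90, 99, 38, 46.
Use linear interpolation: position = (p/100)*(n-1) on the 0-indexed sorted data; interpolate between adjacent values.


Sorted: 2, 10, 12, 13, 19, 23, 24, 32, 33, 35, 38, 46, 50, 51, 55, 75, 83, 90, 90, 99
n = 20
Index = 20/100 * 19 = 3.8000
Lower = data[3] = 13, Upper = data[4] = 19
P20 = 13 + 0.8000*(6) = 17.8000

P20 = 17.8000


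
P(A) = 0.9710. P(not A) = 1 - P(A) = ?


P(not A) = 1 - 0.9710 = 0.0290

P(not A) = 0.0290


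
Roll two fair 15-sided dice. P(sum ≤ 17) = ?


Total outcomes = 15×15 = 225
Favorable (sum ≤ 17): 134
P = 134/225 = 0.5956

P = 0.5956


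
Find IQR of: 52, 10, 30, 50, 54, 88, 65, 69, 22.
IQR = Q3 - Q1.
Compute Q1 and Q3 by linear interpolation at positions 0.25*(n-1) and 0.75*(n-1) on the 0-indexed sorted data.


Sorted: 10, 22, 30, 50, 52, 54, 65, 69, 88
Q1 (25th %ile) = 30.0000
Q3 (75th %ile) = 65.0000
IQR = 65.0000 - 30.0000 = 35.0000

IQR = 35.0000


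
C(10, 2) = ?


C(10,2) = 10!/(2! × 8!)
= 3628800/(2 × 40320)
= 45

C(10,2) = 45


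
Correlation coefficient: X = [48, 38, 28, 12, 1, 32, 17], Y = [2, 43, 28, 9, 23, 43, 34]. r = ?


Mean X = 25.1429, Mean Y = 26.0000
SD X = 14.951623, SD Y = 14.735768
Cov = 3.285714
r = 3.285714/(14.951623*14.735768) = 0.0149

r = 0.0149


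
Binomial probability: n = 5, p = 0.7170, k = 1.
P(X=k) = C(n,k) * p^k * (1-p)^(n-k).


C(5,1) = 5
p^1 = 0.717000
(1-p)^4 = 0.006414
P = 5 * 0.717000 * 0.006414 = 0.0230

P(X=1) = 0.0230


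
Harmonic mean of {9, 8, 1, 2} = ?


Sum of reciprocals = 1/9 + 1/8 + 1/1 + 1/2 = 1.736111
HM = 4/1.736111 = 2.3040

HM = 2.3040


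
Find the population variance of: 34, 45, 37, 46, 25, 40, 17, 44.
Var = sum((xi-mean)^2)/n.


Mean = 36.0000
Squared deviations: 4.0000, 81.0000, 1.0000, 100.0000, 121.0000, 16.0000, 361.0000, 64.0000
Sum = 748.0000
Variance = 748.0000/8 = 93.5000

Variance = 93.5000


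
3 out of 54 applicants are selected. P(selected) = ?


P = 3/54 = 0.0556

P = 0.0556


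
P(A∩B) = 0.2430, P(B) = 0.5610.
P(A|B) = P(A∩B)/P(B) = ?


P(A|B) = 0.2430/0.5610 = 0.4332

P(A|B) = 0.4332


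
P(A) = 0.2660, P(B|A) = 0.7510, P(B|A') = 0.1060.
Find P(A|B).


P(B) = P(B|A)*P(A) + P(B|A')*P(A')
= 0.7510*0.2660 + 0.1060*0.7340
= 0.199766 + 0.077804 = 0.277570
P(A|B) = 0.199766/0.277570 = 0.7197

P(A|B) = 0.7197


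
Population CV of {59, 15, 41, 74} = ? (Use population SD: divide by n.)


Mean = 47.2500
SD = 21.9815
CV = (21.9815/47.2500)*100 = 46.5217%

CV = 46.5217%


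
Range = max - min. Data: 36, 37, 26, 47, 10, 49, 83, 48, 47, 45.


Max = 83, Min = 10
Range = 83 - 10 = 73

Range = 73


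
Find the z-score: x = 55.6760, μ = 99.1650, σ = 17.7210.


z = (55.6760 - 99.1650)/17.7210
= -43.4890/17.7210
= -2.4541

z = -2.4541


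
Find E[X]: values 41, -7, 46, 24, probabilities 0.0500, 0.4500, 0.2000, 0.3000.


E[X] = 41*0.0500 - 7*0.4500 + 46*0.2000 + 24*0.3000
= 2.0500 - 3.1500 + 9.2000 + 7.2000
= 15.3000

E[X] = 15.3000


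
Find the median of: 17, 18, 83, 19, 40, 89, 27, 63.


Sorted: 17, 18, 19, 27, 40, 63, 83, 89
n = 8 (even)
Middle values: 27 and 40
Median = (27+40)/2 = 33.5000

Median = 33.5000


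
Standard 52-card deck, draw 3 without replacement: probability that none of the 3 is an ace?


P(no aces) = (48/52) × (47/51) × (46/50)
= 0.7826

P = 0.7826


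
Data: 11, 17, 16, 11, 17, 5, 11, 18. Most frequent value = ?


Frequencies: 5:1, 11:3, 16:1, 17:2, 18:1
Max frequency = 3
Mode = 11

Mode = 11


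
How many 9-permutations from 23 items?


P(23,9) = 23!/14!
= 25852016738884976640000/87178291200
= 296541907200

P(23,9) = 296541907200


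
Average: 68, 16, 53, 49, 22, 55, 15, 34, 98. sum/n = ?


Sum = 68 + 16 + 53 + 49 + 22 + 55 + 15 + 34 + 98 = 410
n = 9
Mean = 410/9 = 45.5556

Mean = 45.5556


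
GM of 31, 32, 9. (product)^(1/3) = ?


Product = 31 × 32 × 9 = 8928
GM = 8928^(1/3) = 20.7452

GM = 20.7452


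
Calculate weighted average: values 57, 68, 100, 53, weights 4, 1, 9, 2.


Numerator = 57*4 + 68*1 + 100*9 + 53*2 = 1302
Denominator = 4 + 1 + 9 + 2 = 16
WM = 1302/16 = 81.3750

WM = 81.3750


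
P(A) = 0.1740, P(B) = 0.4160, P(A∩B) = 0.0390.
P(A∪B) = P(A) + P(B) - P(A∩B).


P(A∪B) = 0.1740 + 0.4160 - 0.0390
= 0.5900 - 0.0390
= 0.5510

P(A∪B) = 0.5510


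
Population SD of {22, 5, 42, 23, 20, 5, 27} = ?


Mean = 20.5714
Variance = 141.9592
SD = sqrt(141.9592) = 11.9147

SD = 11.9147


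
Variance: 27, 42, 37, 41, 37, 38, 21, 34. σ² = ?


Mean = 34.6250
Squared deviations: 58.1406, 54.3906, 5.6406, 40.6406, 5.6406, 11.3906, 185.6406, 0.3906
Sum = 361.8750
Variance = 361.8750/8 = 45.2344

Variance = 45.2344


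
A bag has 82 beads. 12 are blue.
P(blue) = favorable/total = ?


P = 12/82 = 0.1463

P = 0.1463


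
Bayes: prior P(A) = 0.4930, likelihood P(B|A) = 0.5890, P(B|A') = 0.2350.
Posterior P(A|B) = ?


P(B) = P(B|A)*P(A) + P(B|A')*P(A')
= 0.5890*0.4930 + 0.2350*0.5070
= 0.290377 + 0.119145 = 0.409522
P(A|B) = 0.290377/0.409522 = 0.7091

P(A|B) = 0.7091


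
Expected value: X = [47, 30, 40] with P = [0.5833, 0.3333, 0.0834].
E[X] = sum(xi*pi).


E[X] = 47*0.5833 + 30*0.3333 + 40*0.0834
= 27.4151 + 9.9990 + 3.3360
= 40.7501

E[X] = 40.7501


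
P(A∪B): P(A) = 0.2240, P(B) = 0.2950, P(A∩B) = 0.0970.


P(A∪B) = 0.2240 + 0.2950 - 0.0970
= 0.5190 - 0.0970
= 0.4220

P(A∪B) = 0.4220


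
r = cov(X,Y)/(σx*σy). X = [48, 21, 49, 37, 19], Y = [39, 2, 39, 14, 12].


Mean X = 34.8000, Mean Y = 21.2000
SD X = 12.812494, SD Y = 15.091720
Cov = 176.440000
r = 176.440000/(12.812494*15.091720) = 0.9125

r = 0.9125


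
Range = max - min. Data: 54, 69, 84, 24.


Max = 84, Min = 24
Range = 84 - 24 = 60

Range = 60


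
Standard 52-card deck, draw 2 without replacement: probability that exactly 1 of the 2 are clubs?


Hypergeometric: P(X=1) = C(13,1)·C(39,1) / C(52,2)
= 13 × 39 / 1326
= 507/1326 = 0.3824

P = 0.3824


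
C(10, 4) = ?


C(10,4) = 10!/(4! × 6!)
= 3628800/(24 × 720)
= 210

C(10,4) = 210


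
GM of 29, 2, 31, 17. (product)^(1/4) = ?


Product = 29 × 2 × 31 × 17 = 30566
GM = 30566^(1/4) = 13.2224

GM = 13.2224


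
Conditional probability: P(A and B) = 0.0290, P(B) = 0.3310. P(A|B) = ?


P(A|B) = 0.0290/0.3310 = 0.0876

P(A|B) = 0.0876


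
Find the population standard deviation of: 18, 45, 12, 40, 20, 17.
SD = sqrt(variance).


Mean = 25.3333
Variance = 155.2222
SD = sqrt(155.2222) = 12.4588

SD = 12.4588


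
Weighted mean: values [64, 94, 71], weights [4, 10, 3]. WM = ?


Numerator = 64*4 + 94*10 + 71*3 = 1409
Denominator = 4 + 10 + 3 = 17
WM = 1409/17 = 82.8824

WM = 82.8824


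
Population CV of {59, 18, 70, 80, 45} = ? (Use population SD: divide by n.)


Mean = 54.4000
SD = 21.6019
CV = (21.6019/54.4000)*100 = 39.7093%

CV = 39.7093%


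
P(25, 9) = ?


P(25,9) = 25!/16!
= 15511210043330985984000000/20922789888000
= 741354768000

P(25,9) = 741354768000


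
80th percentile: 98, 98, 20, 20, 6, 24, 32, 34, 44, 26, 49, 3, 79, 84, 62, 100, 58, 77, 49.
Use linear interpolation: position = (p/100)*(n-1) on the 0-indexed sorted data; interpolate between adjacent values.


Sorted: 3, 6, 20, 20, 24, 26, 32, 34, 44, 49, 49, 58, 62, 77, 79, 84, 98, 98, 100
n = 19
Index = 80/100 * 18 = 14.4000
Lower = data[14] = 79, Upper = data[15] = 84
P80 = 79 + 0.4000*(5) = 81.0000

P80 = 81.0000


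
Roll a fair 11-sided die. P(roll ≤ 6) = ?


Favorable outcomes (roll ≤ 6): 6
Total outcomes = 11
P = 6/11 = 0.5455

P = 0.5455


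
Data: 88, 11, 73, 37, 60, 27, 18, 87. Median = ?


Sorted: 11, 18, 27, 37, 60, 73, 87, 88
n = 8 (even)
Middle values: 37 and 60
Median = (37+60)/2 = 48.5000

Median = 48.5000


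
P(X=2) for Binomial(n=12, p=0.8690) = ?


C(12,2) = 66
p^2 = 0.755161
(1-p)^10 = 1.488377e-09
P = 66 * 0.755161 * 1.488377e-09 = 7.4182e-08

P(X=2) = 7.4182e-08


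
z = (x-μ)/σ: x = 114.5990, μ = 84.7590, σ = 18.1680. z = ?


z = (114.5990 - 84.7590)/18.1680
= 29.8400/18.1680
= 1.6424

z = 1.6424


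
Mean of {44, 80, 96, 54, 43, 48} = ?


Sum = 44 + 80 + 96 + 54 + 43 + 48 = 365
n = 6
Mean = 365/6 = 60.8333

Mean = 60.8333


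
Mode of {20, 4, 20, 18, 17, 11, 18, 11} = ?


Frequencies: 4:1, 11:2, 17:1, 18:2, 20:2
Max frequency = 2
Mode = 11, 18, 20

Mode = 11, 18, 20


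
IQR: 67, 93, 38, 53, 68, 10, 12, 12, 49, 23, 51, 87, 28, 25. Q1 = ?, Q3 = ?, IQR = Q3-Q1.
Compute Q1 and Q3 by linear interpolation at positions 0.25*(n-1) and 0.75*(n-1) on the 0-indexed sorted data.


Sorted: 10, 12, 12, 23, 25, 28, 38, 49, 51, 53, 67, 68, 87, 93
Q1 (25th %ile) = 23.5000
Q3 (75th %ile) = 63.5000
IQR = 63.5000 - 23.5000 = 40.0000

IQR = 40.0000


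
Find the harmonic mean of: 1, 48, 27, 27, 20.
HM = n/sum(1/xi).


Sum of reciprocals = 1/1 + 1/48 + 1/27 + 1/27 + 1/20 = 1.144907
HM = 5/1.144907 = 4.3672

HM = 4.3672


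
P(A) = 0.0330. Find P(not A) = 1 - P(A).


P(not A) = 1 - 0.0330 = 0.9670

P(not A) = 0.9670


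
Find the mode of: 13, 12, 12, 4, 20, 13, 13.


Frequencies: 4:1, 12:2, 13:3, 20:1
Max frequency = 3
Mode = 13

Mode = 13


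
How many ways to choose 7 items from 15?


C(15,7) = 15!/(7! × 8!)
= 1307674368000/(5040 × 40320)
= 6435

C(15,7) = 6435


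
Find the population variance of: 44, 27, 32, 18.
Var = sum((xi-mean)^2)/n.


Mean = 30.2500
Squared deviations: 189.0625, 10.5625, 3.0625, 150.0625
Sum = 352.7500
Variance = 352.7500/4 = 88.1875

Variance = 88.1875


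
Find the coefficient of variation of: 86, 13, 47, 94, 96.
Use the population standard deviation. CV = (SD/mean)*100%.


Mean = 67.2000
SD = 32.3938
CV = (32.3938/67.2000)*100 = 48.2051%

CV = 48.2051%


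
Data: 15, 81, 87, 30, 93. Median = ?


Sorted: 15, 30, 81, 87, 93
n = 5 (odd)
Middle value = 81

Median = 81


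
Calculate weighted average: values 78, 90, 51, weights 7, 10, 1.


Numerator = 78*7 + 90*10 + 51*1 = 1497
Denominator = 7 + 10 + 1 = 18
WM = 1497/18 = 83.1667

WM = 83.1667


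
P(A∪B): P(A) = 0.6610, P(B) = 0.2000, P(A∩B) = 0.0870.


P(A∪B) = 0.6610 + 0.2000 - 0.0870
= 0.8610 - 0.0870
= 0.7740

P(A∪B) = 0.7740


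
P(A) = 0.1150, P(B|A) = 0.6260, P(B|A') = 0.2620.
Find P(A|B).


P(B) = P(B|A)*P(A) + P(B|A')*P(A')
= 0.6260*0.1150 + 0.2620*0.8850
= 0.071990 + 0.231870 = 0.303860
P(A|B) = 0.071990/0.303860 = 0.2369

P(A|B) = 0.2369


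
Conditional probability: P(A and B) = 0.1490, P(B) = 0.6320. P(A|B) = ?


P(A|B) = 0.1490/0.6320 = 0.2358

P(A|B) = 0.2358


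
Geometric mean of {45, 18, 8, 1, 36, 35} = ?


Product = 45 × 18 × 8 × 1 × 36 × 35 = 8164800
GM = 8164800^(1/6) = 14.1903

GM = 14.1903


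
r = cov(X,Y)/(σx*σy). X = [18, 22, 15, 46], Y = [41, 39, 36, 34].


Mean X = 25.2500, Mean Y = 37.5000
SD X = 12.234684, SD Y = 2.692582
Cov = -21.875000
r = -21.875000/(12.234684*2.692582) = -0.6640

r = -0.6640


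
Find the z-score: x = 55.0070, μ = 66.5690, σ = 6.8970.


z = (55.0070 - 66.5690)/6.8970
= -11.5620/6.8970
= -1.6764

z = -1.6764


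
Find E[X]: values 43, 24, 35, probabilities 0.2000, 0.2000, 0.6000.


E[X] = 43*0.2000 + 24*0.2000 + 35*0.6000
= 8.6000 + 4.8000 + 21.0000
= 34.4000

E[X] = 34.4000


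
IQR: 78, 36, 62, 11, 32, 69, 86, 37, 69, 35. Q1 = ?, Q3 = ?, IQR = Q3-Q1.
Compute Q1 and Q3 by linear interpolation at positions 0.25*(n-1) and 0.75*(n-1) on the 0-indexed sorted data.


Sorted: 11, 32, 35, 36, 37, 62, 69, 69, 78, 86
Q1 (25th %ile) = 35.2500
Q3 (75th %ile) = 69.0000
IQR = 69.0000 - 35.2500 = 33.7500

IQR = 33.7500


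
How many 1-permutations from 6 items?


P(6,1) = 6!/5!
= 720/120
= 6

P(6,1) = 6
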